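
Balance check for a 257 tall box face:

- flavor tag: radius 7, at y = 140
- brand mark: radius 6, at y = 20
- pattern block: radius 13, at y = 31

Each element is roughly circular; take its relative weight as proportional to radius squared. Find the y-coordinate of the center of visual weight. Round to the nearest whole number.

y ≈ 50

r² weights: flavor tag 7² = 49, brand mark 6² = 36, pattern block 13² = 169. Total = 254.
y-moment: 49·140 + 36·20 + 169·31 = 12819; centroid 12819/254 ≈ 50.47.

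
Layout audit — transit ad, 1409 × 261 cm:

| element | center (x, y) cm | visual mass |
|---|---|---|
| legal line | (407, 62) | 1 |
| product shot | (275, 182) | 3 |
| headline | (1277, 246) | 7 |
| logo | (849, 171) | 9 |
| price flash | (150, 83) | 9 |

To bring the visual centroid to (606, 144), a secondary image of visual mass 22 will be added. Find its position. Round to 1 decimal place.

(533.8, 124.0)

With the secondary image, Σw becomes 1 + 3 + 7 + 9 + 9 + 22 = 51.
Along x: (19162 + 22·x) / 51 = 606 (existing moment 1·407 + 3·275 + 7·1277 + 9·849 + 9·150 = 19162) ⇒ x = (30906 − 19162) / 22 ≈ 533.82.
Along y: (4616 + 22·y) / 51 = 144 (existing moment 1·62 + 3·182 + 7·246 + 9·171 + 9·83 = 4616) ⇒ y = (7344 − 4616) / 22 ≈ 124.00.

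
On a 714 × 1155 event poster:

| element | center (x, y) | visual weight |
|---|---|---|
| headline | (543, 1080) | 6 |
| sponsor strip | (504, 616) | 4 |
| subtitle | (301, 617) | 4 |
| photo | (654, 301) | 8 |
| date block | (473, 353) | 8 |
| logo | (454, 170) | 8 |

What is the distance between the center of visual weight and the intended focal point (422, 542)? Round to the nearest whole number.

Weights sum to 6 + 4 + 4 + 8 + 8 + 8 = 38.
x-moment: 6·543 + 4·504 + 4·301 + 8·654 + 8·473 + 8·454 = 19126; centroid 19126/38 ≈ 503.32.
y-moment: 6·1080 + 4·616 + 4·617 + 8·301 + 8·353 + 8·170 = 18004; centroid 18004/38 ≈ 473.79.
Relative to (422, 542): Δ = (81.32, -68.21); |Δ| = √(81.32² + -68.21²) ≈ 106.14.

≈ 106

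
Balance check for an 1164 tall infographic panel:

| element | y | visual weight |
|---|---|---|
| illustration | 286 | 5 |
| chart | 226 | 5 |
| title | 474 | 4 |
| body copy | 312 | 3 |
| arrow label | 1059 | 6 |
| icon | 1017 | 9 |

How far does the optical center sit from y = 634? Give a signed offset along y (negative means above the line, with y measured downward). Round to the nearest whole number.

Weights sum to 5 + 5 + 4 + 3 + 6 + 9 = 32.
Σw·y = 5·286 + 5·226 + 4·474 + 3·312 + 6·1059 + 9·1017 = 20899, so ȳ = 20899/32 ≈ 653.09.
Against y = 634, that's 653.09 − 634 = 19.09.

≈ 19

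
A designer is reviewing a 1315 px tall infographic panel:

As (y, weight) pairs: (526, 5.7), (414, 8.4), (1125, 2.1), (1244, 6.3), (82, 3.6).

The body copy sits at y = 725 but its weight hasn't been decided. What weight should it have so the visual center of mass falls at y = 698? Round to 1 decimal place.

Existing Σw = 26.1 (5.7 + 8.4 + 2.1 + 6.3 + 3.6); existing moment 5.7·526 + 8.4·414 + 2.1·1125 + 6.3·1244 + 3.6·82 = 16970.7.
Balance at y = 698 requires (16970.7 + w·725) / (26.1 + w) = 698.
So w = (698·26.1 − 16970.7)/(725 − 698) = 1247.1/27 ≈ 46.19.

w ≈ 46.2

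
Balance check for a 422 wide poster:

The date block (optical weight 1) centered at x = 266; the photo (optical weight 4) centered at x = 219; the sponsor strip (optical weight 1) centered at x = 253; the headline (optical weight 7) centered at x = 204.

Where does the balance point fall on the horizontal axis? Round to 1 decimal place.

x ≈ 217.2

Total weight = 1 + 4 + 1 + 7 = 13.
Σw·x = 1·266 + 4·219 + 1·253 + 7·204 = 2823, so x̄ = 2823/13 ≈ 217.15.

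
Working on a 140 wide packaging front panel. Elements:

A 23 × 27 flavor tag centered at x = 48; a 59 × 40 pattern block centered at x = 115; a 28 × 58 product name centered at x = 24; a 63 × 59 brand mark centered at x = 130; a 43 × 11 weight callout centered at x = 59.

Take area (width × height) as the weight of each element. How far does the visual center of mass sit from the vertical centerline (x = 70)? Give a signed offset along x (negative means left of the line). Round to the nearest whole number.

Areas: flavor tag 23·27 = 621, pattern block 59·40 = 2360, product name 28·58 = 1624, brand mark 63·59 = 3717, weight callout 43·11 = 473. Total weight = 8795.
x-moment: 621·48 + 2360·115 + 1624·24 + 3717·130 + 473·59 = 851301; centroid 851301/8795 ≈ 96.79.
Difference: 96.79 − 70 ≈ 26.79.

≈ 27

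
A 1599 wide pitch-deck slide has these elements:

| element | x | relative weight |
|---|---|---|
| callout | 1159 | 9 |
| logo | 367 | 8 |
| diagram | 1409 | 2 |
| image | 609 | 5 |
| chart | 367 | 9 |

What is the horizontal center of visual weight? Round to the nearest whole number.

x ≈ 683

Total weight = 9 + 8 + 2 + 5 + 9 = 33.
x: (9·1159 + 8·367 + 2·1409 + 5·609 + 9·367) / 33 = 22533 / 33 ≈ 682.82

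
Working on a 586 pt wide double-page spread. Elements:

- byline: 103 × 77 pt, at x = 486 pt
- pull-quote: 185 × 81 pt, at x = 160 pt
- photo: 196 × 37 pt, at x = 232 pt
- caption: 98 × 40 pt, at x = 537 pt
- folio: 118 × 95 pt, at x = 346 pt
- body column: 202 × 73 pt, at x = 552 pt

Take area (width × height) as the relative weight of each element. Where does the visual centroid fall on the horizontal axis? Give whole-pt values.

Areas: byline 103·77 = 7931, pull-quote 185·81 = 14985, photo 196·37 = 7252, caption 98·40 = 3920, folio 118·95 = 11210, body column 202·73 = 14746. Total weight = 60044.
Σw·x = 22058022; x̄ = 22058022/60044 ≈ 367.36.

x ≈ 367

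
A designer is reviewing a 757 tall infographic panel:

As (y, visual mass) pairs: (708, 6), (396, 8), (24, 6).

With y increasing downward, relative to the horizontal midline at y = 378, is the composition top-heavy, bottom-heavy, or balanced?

balanced

Σw = 6 + 8 + 6 = 20.
Σw·y = 6·708 + 8·396 + 6·24 = 7560, so ȳ = 7560/20 ≈ 378.00.
378.00 = 378 exactly: balanced.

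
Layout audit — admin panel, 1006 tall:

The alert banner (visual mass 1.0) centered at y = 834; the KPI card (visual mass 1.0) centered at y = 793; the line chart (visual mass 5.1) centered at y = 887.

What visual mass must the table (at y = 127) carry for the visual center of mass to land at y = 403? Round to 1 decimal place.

w ≈ 11.9

Existing Σw = 7.1 (1.0 + 1.0 + 5.1); existing moment 1.0·834 + 1.0·793 + 5.1·887 = 6150.7.
For the centroid to hit 403: (6150.7 + w·127) / (7.1 + w) = 403.
So w = (403·7.1 − 6150.7)/(127 − 403) = -3289.4/-276 ≈ 11.92.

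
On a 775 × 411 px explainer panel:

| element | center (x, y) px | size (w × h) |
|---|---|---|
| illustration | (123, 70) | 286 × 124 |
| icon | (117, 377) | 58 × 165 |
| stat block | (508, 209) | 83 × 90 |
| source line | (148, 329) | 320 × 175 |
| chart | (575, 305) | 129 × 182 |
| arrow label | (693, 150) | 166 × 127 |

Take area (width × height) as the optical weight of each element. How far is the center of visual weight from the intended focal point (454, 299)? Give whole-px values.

Taking area as weight: illustration 286·124 = 35464, icon 58·165 = 9570, stat block 83·90 = 7470, source line 320·175 = 56000, chart 129·182 = 23478, arrow label 166·127 = 21082. Sum 153064.
Σw·x = 45674198; x̄ = 45674198/153064 ≈ 298.40.
y: moment 36398690 / weight 153064 ≈ 237.80
Offset from (454, 299): Δx ≈ -155.60, Δy ≈ -61.20; distance = √(Δx² + Δy²) ≈ 167.20.

≈ 167 px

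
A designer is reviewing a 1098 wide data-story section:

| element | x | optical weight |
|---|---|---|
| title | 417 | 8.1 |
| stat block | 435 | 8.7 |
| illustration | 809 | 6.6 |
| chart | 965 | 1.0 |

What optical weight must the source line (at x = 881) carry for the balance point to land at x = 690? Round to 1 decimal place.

Known weights sum to 8.1 + 8.7 + 6.6 + 1.0 = 24.4; their moment is 8.1·417 + 8.7·435 + 6.6·809 + 1.0·965 = 13466.6.
For the centroid to hit 690: (13466.6 + w·881) / (24.4 + w) = 690.
Solving: w = (690·24.4 − 13466.6) / (881 − 690) = 3369.4 / 191 ≈ 17.64.

w ≈ 17.6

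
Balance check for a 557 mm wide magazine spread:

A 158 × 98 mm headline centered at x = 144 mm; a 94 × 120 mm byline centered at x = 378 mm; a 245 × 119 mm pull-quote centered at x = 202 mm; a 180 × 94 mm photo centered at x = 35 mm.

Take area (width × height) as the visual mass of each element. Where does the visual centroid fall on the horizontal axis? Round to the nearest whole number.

x ≈ 178

Areas → weights: headline 158·98 = 15484, byline 94·120 = 11280, pull-quote 245·119 = 29155, photo 180·94 = 16920; Σw = 72839.
x-moment: 15484·144 + 11280·378 + 29155·202 + 16920·35 = 12975046; centroid 12975046/72839 ≈ 178.13.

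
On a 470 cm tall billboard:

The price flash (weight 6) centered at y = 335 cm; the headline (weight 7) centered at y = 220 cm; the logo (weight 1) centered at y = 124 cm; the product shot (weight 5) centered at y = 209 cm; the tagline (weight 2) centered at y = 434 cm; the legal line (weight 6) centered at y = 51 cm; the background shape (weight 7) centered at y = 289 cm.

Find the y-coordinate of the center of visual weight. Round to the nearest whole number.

Total weight = 6 + 7 + 1 + 5 + 2 + 6 + 7 = 34.
y-moment: 6·335 + 7·220 + 1·124 + 5·209 + 2·434 + 6·51 + 7·289 = 7916; centroid 7916/34 ≈ 232.82.

y ≈ 233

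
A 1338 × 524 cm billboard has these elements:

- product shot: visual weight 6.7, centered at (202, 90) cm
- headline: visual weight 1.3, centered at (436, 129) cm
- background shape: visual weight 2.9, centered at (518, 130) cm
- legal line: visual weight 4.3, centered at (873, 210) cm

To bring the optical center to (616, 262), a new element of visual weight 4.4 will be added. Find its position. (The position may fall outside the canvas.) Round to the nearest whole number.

(1113, 701)

With the new element, Σw becomes 6.7 + 1.3 + 2.9 + 4.3 + 4.4 = 19.6.
x: need Σw·x = 19.6·616 = 12073.6. Existing = 6.7·202 + 1.3·436 + 2.9·518 + 4.3·873 = 7176.3. Remainder 4897.3 / 4.4 ≈ 1113.02.
y: need Σw·y = 19.6·262 = 5135.2. Existing = 6.7·90 + 1.3·129 + 2.9·130 + 4.3·210 = 2050.7. Remainder 3084.5 / 4.4 ≈ 701.02.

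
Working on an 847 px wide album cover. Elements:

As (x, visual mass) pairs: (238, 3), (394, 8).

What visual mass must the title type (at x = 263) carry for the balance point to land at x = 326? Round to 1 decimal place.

Known weights sum to 3 + 8 = 11; their moment is 3·238 + 8·394 = 3866.
Set Σw·x/Σw = 326: (3866 + 263w) = 326·(11 + w).
So w = (326·11 − 3866)/(263 − 326) = -280/-63 ≈ 4.44.

w ≈ 4.4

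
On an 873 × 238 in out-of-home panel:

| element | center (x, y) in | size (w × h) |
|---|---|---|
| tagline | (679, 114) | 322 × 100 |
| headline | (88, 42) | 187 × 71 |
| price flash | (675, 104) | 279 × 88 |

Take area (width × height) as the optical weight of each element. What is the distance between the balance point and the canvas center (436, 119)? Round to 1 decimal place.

≈ 131.4 in

Taking area as weight: tagline 322·100 = 32200, headline 187·71 = 13277, price flash 279·88 = 24552. Sum 70029.
x: (32200·679 + 13277·88 + 24552·675) / 70029 = 39604776 / 70029 ≈ 565.55
y: (32200·114 + 13277·42 + 24552·104) / 70029 = 6781842 / 70029 ≈ 96.84
Relative to (436, 119): Δ = (129.55, -22.16); |Δ| = √(129.55² + -22.16²) ≈ 131.43.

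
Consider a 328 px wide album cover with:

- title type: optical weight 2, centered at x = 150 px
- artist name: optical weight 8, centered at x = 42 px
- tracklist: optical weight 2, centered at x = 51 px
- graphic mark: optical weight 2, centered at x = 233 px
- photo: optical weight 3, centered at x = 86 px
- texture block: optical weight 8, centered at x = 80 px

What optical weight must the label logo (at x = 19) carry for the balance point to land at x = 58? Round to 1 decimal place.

Existing Σw = 25 (2 + 8 + 2 + 2 + 3 + 8); existing moment 2·150 + 8·42 + 2·51 + 2·233 + 3·86 + 8·80 = 2102.
Set Σw·x/Σw = 58: (2102 + 19w) = 58·(25 + w).
Solving: w = (58·25 − 2102) / (19 − 58) = -652 / -39 ≈ 16.72.

w ≈ 16.7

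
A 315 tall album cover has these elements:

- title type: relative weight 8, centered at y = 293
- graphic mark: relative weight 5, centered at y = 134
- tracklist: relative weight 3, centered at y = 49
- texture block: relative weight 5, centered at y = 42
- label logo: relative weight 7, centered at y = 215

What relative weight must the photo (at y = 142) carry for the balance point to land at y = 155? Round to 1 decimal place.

w ≈ 41.2

Known weights sum to 8 + 5 + 3 + 5 + 7 = 28; their moment is 8·293 + 5·134 + 3·49 + 5·42 + 7·215 = 4876.
Balance at y = 155 requires (4876 + w·142) / (28 + w) = 155.
Solving: w = (155·28 − 4876) / (142 − 155) = -536 / -13 ≈ 41.23.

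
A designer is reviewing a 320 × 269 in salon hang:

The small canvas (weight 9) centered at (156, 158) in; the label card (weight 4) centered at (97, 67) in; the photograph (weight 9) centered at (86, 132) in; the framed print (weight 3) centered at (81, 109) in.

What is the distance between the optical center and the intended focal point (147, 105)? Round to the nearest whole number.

Weights sum to 9 + 4 + 9 + 3 = 25.
x-moment: 9·156 + 4·97 + 9·86 + 3·81 = 2809; centroid 2809/25 ≈ 112.36.
y-moment: 9·158 + 4·67 + 9·132 + 3·109 = 3205; centroid 3205/25 ≈ 128.20.
Offset from (147, 105): Δx ≈ -34.64, Δy ≈ 23.20; distance = √(Δx² + Δy²) ≈ 41.69.

≈ 42 in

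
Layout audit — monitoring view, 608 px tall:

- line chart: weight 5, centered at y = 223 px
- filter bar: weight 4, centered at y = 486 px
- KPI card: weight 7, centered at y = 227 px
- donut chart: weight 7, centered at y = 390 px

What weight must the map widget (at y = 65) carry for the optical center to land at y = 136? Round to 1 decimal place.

w ≈ 59.9

Fixed elements: Σw = 5 + 4 + 7 + 7 = 23, Σw·y = 5·223 + 4·486 + 7·227 + 7·390 = 7378.
Set Σw·y/Σw = 136: (7378 + 65w) = 136·(23 + w).
Rearranging, w·(65 − 136) = 136·23 − 7378 = -4250, so w ≈ -4250/-71 = 59.86.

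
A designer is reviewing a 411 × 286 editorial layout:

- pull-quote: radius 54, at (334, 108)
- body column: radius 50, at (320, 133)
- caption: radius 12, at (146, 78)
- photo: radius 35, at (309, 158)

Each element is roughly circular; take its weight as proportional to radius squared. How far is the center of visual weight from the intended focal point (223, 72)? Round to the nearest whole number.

≈ 111

Weights ∝ r²: pull-quote 54² = 2916, body column 50² = 2500, caption 12² = 144, photo 35² = 1225; Σw = 6785.
x: (2916·334 + 2500·320 + 144·146 + 1225·309) / 6785 = 2173493 / 6785 ≈ 320.34
y: (2916·108 + 2500·133 + 144·78 + 1225·158) / 6785 = 852210 / 6785 ≈ 125.60
Relative to (223, 72): Δ = (97.34, 53.60); |Δ| = √(97.34² + 53.60²) ≈ 111.12.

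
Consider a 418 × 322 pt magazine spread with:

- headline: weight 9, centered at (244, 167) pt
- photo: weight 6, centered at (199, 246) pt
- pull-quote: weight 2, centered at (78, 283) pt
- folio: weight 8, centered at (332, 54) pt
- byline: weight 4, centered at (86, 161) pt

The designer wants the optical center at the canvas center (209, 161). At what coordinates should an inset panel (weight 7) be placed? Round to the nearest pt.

New total weight: (9 + 6 + 2 + 8 + 4) + 7 = 36.
Along x: (6546 + 7·x) / 36 = 209 (existing moment 9·244 + 6·199 + 2·78 + 8·332 + 4·86 = 6546) ⇒ x = (7524 − 6546) / 7 ≈ 139.71.
Along y: (4621 + 7·y) / 36 = 161 (existing moment 9·167 + 6·246 + 2·283 + 8·54 + 4·161 = 4621) ⇒ y = (5796 − 4621) / 7 ≈ 167.86.

(140, 168)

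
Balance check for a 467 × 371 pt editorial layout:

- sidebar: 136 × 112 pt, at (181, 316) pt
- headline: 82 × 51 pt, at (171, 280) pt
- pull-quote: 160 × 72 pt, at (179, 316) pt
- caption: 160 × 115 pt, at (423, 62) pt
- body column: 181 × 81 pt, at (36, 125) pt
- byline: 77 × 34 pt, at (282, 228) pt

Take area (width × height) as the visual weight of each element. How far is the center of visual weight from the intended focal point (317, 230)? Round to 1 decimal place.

Areas → weights: sidebar 136·112 = 15232, headline 82·51 = 4182, pull-quote 160·72 = 11520, caption 160·115 = 18400, body column 181·81 = 14661, byline 77·34 = 2618; Σw = 66613.
x-moment: 15232·181 + 4182·171 + 11520·179 + 18400·423 + 14661·36 + 2618·282 = 14583466; centroid 14583466/66613 ≈ 218.93.
y-moment: 15232·316 + 4182·280 + 11520·316 + 18400·62 + 14661·125 + 2618·228 = 13194921; centroid 13194921/66613 ≈ 198.08.
Offset from (317, 230): Δx ≈ -98.07, Δy ≈ -31.92; distance = √(Δx² + Δy²) ≈ 103.13.

≈ 103.1 pt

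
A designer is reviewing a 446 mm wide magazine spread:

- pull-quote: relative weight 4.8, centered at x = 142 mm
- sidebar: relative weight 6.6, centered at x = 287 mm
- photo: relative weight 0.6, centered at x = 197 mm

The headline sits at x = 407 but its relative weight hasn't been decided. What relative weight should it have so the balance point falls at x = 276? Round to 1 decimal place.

w ≈ 4.7

Fixed elements: Σw = 4.8 + 6.6 + 0.6 = 12.0, Σw·x = 4.8·142 + 6.6·287 + 0.6·197 = 2694.0.
For the centroid to hit 276: (2694.0 + w·407) / (12.0 + w) = 276.
Rearranging, w·(407 − 276) = 276·12.0 − 2694.0 = 618.0, so w ≈ 618.0/131 = 4.72.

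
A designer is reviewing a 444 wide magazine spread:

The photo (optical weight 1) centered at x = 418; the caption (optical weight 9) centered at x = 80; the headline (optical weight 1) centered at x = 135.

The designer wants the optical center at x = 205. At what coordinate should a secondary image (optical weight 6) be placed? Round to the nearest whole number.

x ≈ 369

With the secondary image, Σw becomes 1 + 9 + 1 + 6 = 17.
x: need Σw·x = 17·205 = 3485. Existing = 1·418 + 9·80 + 1·135 = 1273. Remainder 2212 / 6 ≈ 368.67.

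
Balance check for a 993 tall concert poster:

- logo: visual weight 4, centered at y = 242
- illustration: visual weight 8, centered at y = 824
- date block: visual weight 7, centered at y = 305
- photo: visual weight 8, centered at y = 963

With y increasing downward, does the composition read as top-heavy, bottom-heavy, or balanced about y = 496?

Total weight = 4 + 8 + 7 + 8 = 27.
y-moment: 4·242 + 8·824 + 7·305 + 8·963 = 17399; centroid 17399/27 ≈ 644.41.
Since 644.4 is below (larger y than) 496, the composition reads bottom-heavy.

bottom-heavy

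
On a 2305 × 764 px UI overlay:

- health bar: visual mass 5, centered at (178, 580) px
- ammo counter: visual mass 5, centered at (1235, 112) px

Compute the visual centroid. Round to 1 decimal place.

(706.5, 346.0)

Weights sum to 5 + 5 = 10.
x: (5·178 + 5·1235) / 10 = 7065 / 10 ≈ 706.50
y: (5·580 + 5·112) / 10 = 3460 / 10 ≈ 346.00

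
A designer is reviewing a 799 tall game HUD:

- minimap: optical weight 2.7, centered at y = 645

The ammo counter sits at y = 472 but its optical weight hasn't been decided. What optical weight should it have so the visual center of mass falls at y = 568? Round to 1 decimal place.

Known: weight 2.7 with moment 2.7·645 = 1741.5.
Set Σw·y/Σw = 568: (1741.5 + 472w) = 568·(2.7 + w).
Rearranging, w·(472 − 568) = 568·2.7 − 1741.5 = -207.9, so w ≈ -207.9/-96 = 2.17.

w ≈ 2.2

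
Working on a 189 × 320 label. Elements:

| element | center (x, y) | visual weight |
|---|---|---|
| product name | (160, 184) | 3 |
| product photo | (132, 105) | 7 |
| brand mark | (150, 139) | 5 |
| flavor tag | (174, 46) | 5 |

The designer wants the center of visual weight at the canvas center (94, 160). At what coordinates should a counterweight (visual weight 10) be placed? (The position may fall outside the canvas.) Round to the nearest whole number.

(-20, 259)

After adding the counterweight, total weight = 3 + 7 + 5 + 5 + 10 = 30.
x: need Σw·x = 30·94 = 2820. Existing = 3·160 + 7·132 + 5·150 + 5·174 = 3024. Remainder -204 / 10 ≈ -20.40.
y: need Σw·y = 30·160 = 4800. Existing = 3·184 + 7·105 + 5·139 + 5·46 = 2212. Remainder 2588 / 10 ≈ 258.80.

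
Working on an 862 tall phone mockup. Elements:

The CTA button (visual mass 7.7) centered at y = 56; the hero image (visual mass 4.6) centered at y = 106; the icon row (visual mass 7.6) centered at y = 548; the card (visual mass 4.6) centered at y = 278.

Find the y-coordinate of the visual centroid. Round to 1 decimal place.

y ≈ 259.7

Σw = 7.7 + 4.6 + 7.6 + 4.6 = 24.5.
y-moment: 7.7·56 + 4.6·106 + 7.6·548 + 4.6·278 = 6362.4; centroid 6362.4/24.5 ≈ 259.69.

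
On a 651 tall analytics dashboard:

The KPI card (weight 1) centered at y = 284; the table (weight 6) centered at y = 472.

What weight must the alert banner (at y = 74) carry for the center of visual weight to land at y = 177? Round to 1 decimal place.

Known weights sum to 1 + 6 = 7; their moment is 1·284 + 6·472 = 3116.
Set Σw·y/Σw = 177: (3116 + 74w) = 177·(7 + w).
So w = (177·7 − 3116)/(74 − 177) = -1877/-103 ≈ 18.22.

w ≈ 18.2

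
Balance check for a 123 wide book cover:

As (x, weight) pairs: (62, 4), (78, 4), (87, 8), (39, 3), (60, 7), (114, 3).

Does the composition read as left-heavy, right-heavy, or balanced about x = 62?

Σw = 4 + 4 + 8 + 3 + 7 + 3 = 29.
Σw·x = 2135; x̄ = 2135/29 ≈ 73.62.
73.6 vs midline 62 → right-heavy.

right-heavy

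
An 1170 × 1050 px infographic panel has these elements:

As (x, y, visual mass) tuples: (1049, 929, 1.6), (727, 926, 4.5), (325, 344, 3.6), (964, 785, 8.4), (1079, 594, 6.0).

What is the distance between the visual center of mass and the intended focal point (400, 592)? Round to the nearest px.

Weights sum to 1.6 + 4.5 + 3.6 + 8.4 + 6.0 = 24.1.
x: (1.6·1049 + 4.5·727 + 3.6·325 + 8.4·964 + 6.0·1079) / 24.1 = 20691.5 / 24.1 ≈ 858.57
y: (1.6·929 + 4.5·926 + 3.6·344 + 8.4·785 + 6.0·594) / 24.1 = 17049.8 / 24.1 ≈ 707.46
Relative to (400, 592): Δ = (458.57, 115.46); |Δ| = √(458.57² + 115.46²) ≈ 472.88.

≈ 473 px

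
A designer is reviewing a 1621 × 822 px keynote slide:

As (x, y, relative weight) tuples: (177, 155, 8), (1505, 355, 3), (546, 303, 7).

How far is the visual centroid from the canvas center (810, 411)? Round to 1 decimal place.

≈ 314.9 px

Total weight = 8 + 3 + 7 = 18.
x: (8·177 + 3·1505 + 7·546) / 18 = 9753 / 18 ≈ 541.83
y: (8·155 + 3·355 + 7·303) / 18 = 4426 / 18 ≈ 245.89
From (810, 411): dx = -268.17, dy = -165.11, so the distance is √(dx²+dy²) ≈ 314.92.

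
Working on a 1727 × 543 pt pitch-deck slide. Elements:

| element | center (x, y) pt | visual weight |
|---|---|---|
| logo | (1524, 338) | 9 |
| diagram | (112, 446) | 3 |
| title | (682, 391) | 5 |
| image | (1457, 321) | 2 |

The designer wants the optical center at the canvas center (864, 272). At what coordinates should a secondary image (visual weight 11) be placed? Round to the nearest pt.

(504, 108)

New total weight: (9 + 3 + 5 + 2) + 11 = 30.
Along x: (20376 + 11·x) / 30 = 864 (existing moment 9·1524 + 3·112 + 5·682 + 2·1457 = 20376) ⇒ x = (25920 − 20376) / 11 ≈ 504.00.
Along y: (6977 + 11·y) / 30 = 272 (existing moment 9·338 + 3·446 + 5·391 + 2·321 = 6977) ⇒ y = (8160 − 6977) / 11 ≈ 107.55.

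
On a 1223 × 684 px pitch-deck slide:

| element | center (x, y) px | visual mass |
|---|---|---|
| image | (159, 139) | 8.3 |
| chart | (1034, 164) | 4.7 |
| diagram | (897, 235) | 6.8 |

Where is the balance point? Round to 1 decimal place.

(620.2, 177.9)

Total weight = 8.3 + 4.7 + 6.8 = 19.8.
x-moment: 8.3·159 + 4.7·1034 + 6.8·897 = 12279.1; centroid 12279.1/19.8 ≈ 620.16.
y-moment: 8.3·139 + 4.7·164 + 6.8·235 = 3522.5; centroid 3522.5/19.8 ≈ 177.90.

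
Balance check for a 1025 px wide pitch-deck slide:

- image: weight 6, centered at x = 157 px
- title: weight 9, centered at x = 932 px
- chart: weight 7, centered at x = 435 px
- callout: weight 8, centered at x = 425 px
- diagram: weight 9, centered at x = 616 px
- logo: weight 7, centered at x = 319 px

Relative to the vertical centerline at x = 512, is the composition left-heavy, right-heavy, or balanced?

balanced

Σw = 6 + 9 + 7 + 8 + 9 + 7 = 46.
x: moment 23552 / weight 46 ≈ 512.00
512.00 = 512 exactly: balanced.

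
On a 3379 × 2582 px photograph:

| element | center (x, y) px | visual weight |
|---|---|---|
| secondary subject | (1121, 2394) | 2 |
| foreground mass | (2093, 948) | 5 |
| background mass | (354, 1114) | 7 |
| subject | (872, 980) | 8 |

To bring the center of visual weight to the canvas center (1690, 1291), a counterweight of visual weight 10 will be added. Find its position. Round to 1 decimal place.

With the counterweight, Σw becomes 2 + 5 + 7 + 8 + 10 = 32.
x: target moment 32×1690 = 54080; current 2·1121 + 5·2093 + 7·354 + 8·872 = 22161; the counterweight supplies 31919, so x = 31919/10 ≈ 3191.90.
y: target moment 32×1291 = 41312; current 2·2394 + 5·948 + 7·1114 + 8·980 = 25166; the counterweight supplies 16146, so y = 16146/10 ≈ 1614.60.

(3191.9, 1614.6)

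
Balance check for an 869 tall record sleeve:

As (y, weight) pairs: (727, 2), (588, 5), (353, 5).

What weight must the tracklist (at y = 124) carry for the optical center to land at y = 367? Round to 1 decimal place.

w ≈ 7.2

Fixed elements: Σw = 2 + 5 + 5 = 12, Σw·y = 2·727 + 5·588 + 5·353 = 6159.
Set Σw·y/Σw = 367: (6159 + 124w) = 367·(12 + w).
Rearranging, w·(124 − 367) = 367·12 − 6159 = -1755, so w ≈ -1755/-243 = 7.22.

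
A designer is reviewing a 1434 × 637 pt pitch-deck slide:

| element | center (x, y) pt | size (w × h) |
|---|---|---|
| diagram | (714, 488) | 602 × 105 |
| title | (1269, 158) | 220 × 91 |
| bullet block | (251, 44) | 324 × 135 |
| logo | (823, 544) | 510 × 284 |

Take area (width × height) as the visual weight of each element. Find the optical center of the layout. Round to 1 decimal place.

(738.5, 422.1)

Taking area as weight: diagram 602·105 = 63210, title 220·91 = 20020, bullet block 324·135 = 43740, logo 510·284 = 144840. Sum 271810.
x-moment: 63210·714 + 20020·1269 + 43740·251 + 144840·823 = 200719380; centroid 200719380/271810 ≈ 738.45.
y-moment: 63210·488 + 20020·158 + 43740·44 + 144840·544 = 114727160; centroid 114727160/271810 ≈ 422.09.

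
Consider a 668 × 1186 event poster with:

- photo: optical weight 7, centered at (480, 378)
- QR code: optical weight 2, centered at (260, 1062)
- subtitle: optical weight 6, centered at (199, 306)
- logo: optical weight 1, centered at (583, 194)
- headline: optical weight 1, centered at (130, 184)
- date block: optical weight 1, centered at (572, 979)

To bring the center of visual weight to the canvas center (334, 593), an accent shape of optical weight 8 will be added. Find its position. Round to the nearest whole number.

With the accent shape, Σw becomes 7 + 2 + 6 + 1 + 1 + 1 + 8 = 26.
Along x: (6359 + 8·x) / 26 = 334 (existing moment 7·480 + 2·260 + 6·199 + 1·583 + 1·130 + 1·572 = 6359) ⇒ x = (8684 − 6359) / 8 ≈ 290.62.
Along y: (7963 + 8·y) / 26 = 593 (existing moment 7·378 + 2·1062 + 6·306 + 1·194 + 1·184 + 1·979 = 7963) ⇒ y = (15418 − 7963) / 8 ≈ 931.88.

(291, 932)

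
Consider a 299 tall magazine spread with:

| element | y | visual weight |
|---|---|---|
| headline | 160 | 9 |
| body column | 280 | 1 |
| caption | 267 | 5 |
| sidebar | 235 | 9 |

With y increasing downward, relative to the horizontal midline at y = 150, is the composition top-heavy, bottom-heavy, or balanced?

Σw = 9 + 1 + 5 + 9 = 24.
Σw·y = 9·160 + 1·280 + 5·267 + 9·235 = 5170, so ȳ = 5170/24 ≈ 215.42.
215.4 lies below (larger y than) the midline 150, so the layout is bottom-heavy.

bottom-heavy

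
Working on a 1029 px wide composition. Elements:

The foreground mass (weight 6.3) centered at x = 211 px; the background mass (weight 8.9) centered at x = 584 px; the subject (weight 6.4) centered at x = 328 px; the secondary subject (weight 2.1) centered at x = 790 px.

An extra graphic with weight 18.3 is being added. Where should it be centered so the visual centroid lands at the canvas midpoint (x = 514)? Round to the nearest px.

After adding the extra graphic, total weight = 6.3 + 8.9 + 6.4 + 2.1 + 18.3 = 42.0.
x: target moment 42.0×514 = 21588.0; current 6.3·211 + 8.9·584 + 6.4·328 + 2.1·790 = 10285.1; the extra graphic supplies 11302.9, so x = 11302.9/18.3 ≈ 617.64.

x ≈ 618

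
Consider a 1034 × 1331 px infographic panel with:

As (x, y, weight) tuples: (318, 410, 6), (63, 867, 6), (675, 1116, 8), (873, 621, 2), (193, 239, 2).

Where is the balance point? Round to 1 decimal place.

(409.1, 762.9)

Total weight = 6 + 6 + 8 + 2 + 2 = 24.
x: (6·318 + 6·63 + 8·675 + 2·873 + 2·193) / 24 = 9818 / 24 ≈ 409.08
y: (6·410 + 6·867 + 8·1116 + 2·621 + 2·239) / 24 = 18310 / 24 ≈ 762.92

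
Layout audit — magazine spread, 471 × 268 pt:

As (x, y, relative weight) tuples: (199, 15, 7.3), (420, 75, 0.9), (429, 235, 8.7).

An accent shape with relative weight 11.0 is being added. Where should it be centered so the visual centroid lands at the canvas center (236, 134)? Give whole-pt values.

With the accent shape, Σw becomes 7.3 + 0.9 + 8.7 + 11.0 = 27.9.
x: target moment 27.9×236 = 6584.4; current 7.3·199 + 0.9·420 + 8.7·429 = 5563.0; the accent shape supplies 1021.4, so x = 1021.4/11.0 ≈ 92.85.
y: target moment 27.9×134 = 3738.6; current 7.3·15 + 0.9·75 + 8.7·235 = 2221.5; the accent shape supplies 1517.1, so y = 1517.1/11.0 ≈ 137.92.

(93, 138)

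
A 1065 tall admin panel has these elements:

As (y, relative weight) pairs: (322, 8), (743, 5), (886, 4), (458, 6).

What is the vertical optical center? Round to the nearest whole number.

y ≈ 547

Total weight = 8 + 5 + 4 + 6 = 23.
Σw·y = 8·322 + 5·743 + 4·886 + 6·458 = 12583, so ȳ = 12583/23 ≈ 547.09.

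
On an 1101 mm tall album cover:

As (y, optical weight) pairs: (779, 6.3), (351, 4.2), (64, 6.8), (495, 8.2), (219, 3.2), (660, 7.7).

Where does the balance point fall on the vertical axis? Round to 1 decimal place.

Σw = 6.3 + 4.2 + 6.8 + 8.2 + 3.2 + 7.7 = 36.4.
y: (6.3·779 + 4.2·351 + 6.8·64 + 8.2·495 + 3.2·219 + 7.7·660) / 36.4 = 16658.9 / 36.4 ≈ 457.66

y ≈ 457.7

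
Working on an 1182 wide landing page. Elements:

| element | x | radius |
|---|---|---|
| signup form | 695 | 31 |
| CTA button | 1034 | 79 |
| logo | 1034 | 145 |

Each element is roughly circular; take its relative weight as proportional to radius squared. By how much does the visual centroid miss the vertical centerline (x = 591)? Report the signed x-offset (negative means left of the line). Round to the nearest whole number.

Weights ∝ r²: signup form 31² = 961, CTA button 79² = 6241, logo 145² = 21025; Σw = 28227.
x-moment: 961·695 + 6241·1034 + 21025·1034 = 28860939; centroid 28860939/28227 ≈ 1022.46.
Offset from x = 591: 1022.46 − 591 ≈ 431.46.

≈ 431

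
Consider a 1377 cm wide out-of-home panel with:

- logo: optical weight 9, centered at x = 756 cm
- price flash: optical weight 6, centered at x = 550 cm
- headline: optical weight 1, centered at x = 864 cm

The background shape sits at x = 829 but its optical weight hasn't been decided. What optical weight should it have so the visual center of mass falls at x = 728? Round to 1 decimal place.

Known weights sum to 9 + 6 + 1 = 16; their moment is 9·756 + 6·550 + 1·864 = 10968.
Balance at x = 728 requires (10968 + w·829) / (16 + w) = 728.
So w = (728·16 − 10968)/(829 − 728) = 680/101 ≈ 6.73.

w ≈ 6.7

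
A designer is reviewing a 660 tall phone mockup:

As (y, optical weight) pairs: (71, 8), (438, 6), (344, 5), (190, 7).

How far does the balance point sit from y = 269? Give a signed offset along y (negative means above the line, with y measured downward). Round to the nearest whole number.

≈ -29

Total weight = 8 + 6 + 5 + 7 = 26.
Σw·y = 8·71 + 6·438 + 5·344 + 7·190 = 6246, so ȳ = 6246/26 ≈ 240.23.
Against y = 269, that's 240.23 − 269 = -28.77.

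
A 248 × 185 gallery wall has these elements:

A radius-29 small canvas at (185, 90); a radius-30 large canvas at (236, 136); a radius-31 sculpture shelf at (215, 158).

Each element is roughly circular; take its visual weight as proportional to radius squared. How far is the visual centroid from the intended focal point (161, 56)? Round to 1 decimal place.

≈ 89.8

r² weights: small canvas 29² = 841, large canvas 30² = 900, sculpture shelf 31² = 961. Total = 2702.
x-moment: 841·185 + 900·236 + 961·215 = 574600; centroid 574600/2702 ≈ 212.66.
y-moment: 841·90 + 900·136 + 961·158 = 349928; centroid 349928/2702 ≈ 129.51.
Offset from (161, 56): Δx ≈ 51.66, Δy ≈ 73.51; distance = √(Δx² + Δy²) ≈ 89.84.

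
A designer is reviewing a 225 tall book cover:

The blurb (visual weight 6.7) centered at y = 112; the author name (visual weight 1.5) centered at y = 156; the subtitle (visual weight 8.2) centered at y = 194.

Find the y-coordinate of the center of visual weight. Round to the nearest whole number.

Weights sum to 6.7 + 1.5 + 8.2 = 16.4.
y-moment: 6.7·112 + 1.5·156 + 8.2·194 = 2575.2; centroid 2575.2/16.4 ≈ 157.02.

y ≈ 157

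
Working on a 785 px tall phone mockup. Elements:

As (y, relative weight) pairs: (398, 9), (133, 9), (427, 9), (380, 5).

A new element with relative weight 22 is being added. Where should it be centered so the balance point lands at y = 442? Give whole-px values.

y ≈ 607

New total weight: (9 + 9 + 9 + 5) + 22 = 54.
y: target moment 54×442 = 23868; current 9·398 + 9·133 + 9·427 + 5·380 = 10522; the new element supplies 13346, so y = 13346/22 ≈ 606.64.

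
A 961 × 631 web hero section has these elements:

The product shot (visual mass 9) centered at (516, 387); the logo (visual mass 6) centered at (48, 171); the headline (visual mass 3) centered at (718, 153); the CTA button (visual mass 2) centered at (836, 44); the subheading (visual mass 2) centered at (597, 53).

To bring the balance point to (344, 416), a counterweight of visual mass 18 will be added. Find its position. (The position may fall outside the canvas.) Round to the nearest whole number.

New total weight: (9 + 6 + 3 + 2 + 2) + 18 = 40.
x: need Σw·x = 40·344 = 13760. Existing = 9·516 + 6·48 + 3·718 + 2·836 + 2·597 = 9952. Remainder 3808 / 18 ≈ 211.56.
y: need Σw·y = 40·416 = 16640. Existing = 9·387 + 6·171 + 3·153 + 2·44 + 2·53 = 5162. Remainder 11478 / 18 ≈ 637.67.

(212, 638)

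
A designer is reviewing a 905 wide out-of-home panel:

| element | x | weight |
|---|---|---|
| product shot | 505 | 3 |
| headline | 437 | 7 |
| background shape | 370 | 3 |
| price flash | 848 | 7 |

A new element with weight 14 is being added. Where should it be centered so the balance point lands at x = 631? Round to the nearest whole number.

x ≈ 702

With the new element, Σw becomes 3 + 7 + 3 + 7 + 14 = 34.
x: need Σw·x = 34·631 = 21454. Existing = 3·505 + 7·437 + 3·370 + 7·848 = 11620. Remainder 9834 / 14 ≈ 702.43.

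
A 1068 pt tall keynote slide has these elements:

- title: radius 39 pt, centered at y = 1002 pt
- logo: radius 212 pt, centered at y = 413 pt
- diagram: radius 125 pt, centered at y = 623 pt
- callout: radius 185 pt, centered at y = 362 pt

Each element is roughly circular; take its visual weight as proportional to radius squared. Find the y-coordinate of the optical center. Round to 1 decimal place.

y ≈ 438.2

Weights ∝ r²: title 39² = 1521, logo 212² = 44944, diagram 125² = 15625, callout 185² = 34225; Σw = 96315.
Σw·y = 1521·1002 + 44944·413 + 15625·623 + 34225·362 = 42209739, so ȳ = 42209739/96315 ≈ 438.25.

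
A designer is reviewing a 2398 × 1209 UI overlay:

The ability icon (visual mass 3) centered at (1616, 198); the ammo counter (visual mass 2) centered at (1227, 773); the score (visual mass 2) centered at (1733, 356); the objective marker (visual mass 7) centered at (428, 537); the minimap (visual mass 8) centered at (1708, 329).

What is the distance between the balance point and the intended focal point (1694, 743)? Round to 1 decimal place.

Σw = 3 + 2 + 2 + 7 + 8 = 22.
Σw·x = 3·1616 + 2·1227 + 2·1733 + 7·428 + 8·1708 = 27428, so x̄ = 27428/22 ≈ 1246.73.
Σw·y = 3·198 + 2·773 + 2·356 + 7·537 + 8·329 = 9243, so ȳ = 9243/22 ≈ 420.14.
Offset from (1694, 743): Δx ≈ -447.27, Δy ≈ -322.86; distance = √(Δx² + Δy²) ≈ 551.63.

≈ 551.6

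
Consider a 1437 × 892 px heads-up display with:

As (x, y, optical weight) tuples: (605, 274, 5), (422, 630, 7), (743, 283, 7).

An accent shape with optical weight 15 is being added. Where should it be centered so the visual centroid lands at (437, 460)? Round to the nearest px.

After adding the accent shape, total weight = 5 + 7 + 7 + 15 = 34.
x: target moment 34×437 = 14858; current 5·605 + 7·422 + 7·743 = 11180; the accent shape supplies 3678, so x = 3678/15 ≈ 245.20.
y: target moment 34×460 = 15640; current 5·274 + 7·630 + 7·283 = 7761; the accent shape supplies 7879, so y = 7879/15 ≈ 525.27.

(245, 525)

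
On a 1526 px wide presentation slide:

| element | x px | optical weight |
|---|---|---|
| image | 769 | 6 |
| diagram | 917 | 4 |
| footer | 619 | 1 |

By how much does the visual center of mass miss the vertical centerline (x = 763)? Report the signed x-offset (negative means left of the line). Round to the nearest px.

Total weight = 6 + 4 + 1 = 11.
x-moment: 6·769 + 4·917 + 1·619 = 8901; centroid 8901/11 ≈ 809.18.
Difference: 809.18 − 763 ≈ 46.18.

≈ 46 px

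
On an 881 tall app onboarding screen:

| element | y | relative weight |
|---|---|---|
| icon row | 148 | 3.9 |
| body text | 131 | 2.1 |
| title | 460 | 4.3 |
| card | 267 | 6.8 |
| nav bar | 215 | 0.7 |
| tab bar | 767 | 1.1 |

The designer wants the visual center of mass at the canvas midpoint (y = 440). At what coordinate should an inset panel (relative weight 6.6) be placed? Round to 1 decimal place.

y ≈ 845.4

With the inset panel, Σw becomes 3.9 + 2.1 + 4.3 + 6.8 + 0.7 + 1.1 + 6.6 = 25.5.
Along y: (5640.1 + 6.6·y) / 25.5 = 440 (existing moment 3.9·148 + 2.1·131 + 4.3·460 + 6.8·267 + 0.7·215 + 1.1·767 = 5640.1) ⇒ y = (11220.0 − 5640.1) / 6.6 ≈ 845.44.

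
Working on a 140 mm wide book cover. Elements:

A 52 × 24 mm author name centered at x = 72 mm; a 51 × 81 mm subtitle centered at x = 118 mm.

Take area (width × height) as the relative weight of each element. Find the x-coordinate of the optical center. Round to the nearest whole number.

x ≈ 107

Areas: author name 52·24 = 1248, subtitle 51·81 = 4131. Total weight = 5379.
x-moment: 1248·72 + 4131·118 = 577314; centroid 577314/5379 ≈ 107.33.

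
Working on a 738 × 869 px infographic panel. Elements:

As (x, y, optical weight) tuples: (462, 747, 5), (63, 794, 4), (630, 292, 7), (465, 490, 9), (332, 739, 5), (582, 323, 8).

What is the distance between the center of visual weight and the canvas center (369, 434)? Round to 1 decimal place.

≈ 123.0 px

Weights sum to 5 + 4 + 7 + 9 + 5 + 8 = 38.
Σw·x = 5·462 + 4·63 + 7·630 + 9·465 + 5·332 + 8·582 = 17473, so x̄ = 17473/38 ≈ 459.82.
Σw·y = 5·747 + 4·794 + 7·292 + 9·490 + 5·739 + 8·323 = 19644, so ȳ = 19644/38 ≈ 516.95.
From (369, 434): dx = 90.82, dy = 82.95, so the distance is √(dx²+dy²) ≈ 123.00.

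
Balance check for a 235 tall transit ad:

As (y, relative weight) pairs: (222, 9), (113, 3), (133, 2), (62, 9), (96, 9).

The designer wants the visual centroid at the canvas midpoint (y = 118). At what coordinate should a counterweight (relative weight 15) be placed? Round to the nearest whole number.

y ≈ 101

With the counterweight, Σw becomes 9 + 3 + 2 + 9 + 9 + 15 = 47.
Along y: (4025 + 15·y) / 47 = 118 (existing moment 9·222 + 3·113 + 2·133 + 9·62 + 9·96 = 4025) ⇒ y = (5546 − 4025) / 15 ≈ 101.40.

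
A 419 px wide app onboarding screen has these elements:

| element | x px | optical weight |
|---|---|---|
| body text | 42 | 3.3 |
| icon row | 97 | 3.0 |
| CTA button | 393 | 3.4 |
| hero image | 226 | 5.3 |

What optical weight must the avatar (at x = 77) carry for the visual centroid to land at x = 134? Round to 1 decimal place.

Existing Σw = 15.0 (3.3 + 3.0 + 3.4 + 5.3); existing moment 3.3·42 + 3.0·97 + 3.4·393 + 5.3·226 = 2963.6.
Set Σw·x/Σw = 134: (2963.6 + 77w) = 134·(15.0 + w).
Rearranging, w·(77 − 134) = 134·15.0 − 2963.6 = -953.6, so w ≈ -953.6/-57 = 16.73.

w ≈ 16.7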